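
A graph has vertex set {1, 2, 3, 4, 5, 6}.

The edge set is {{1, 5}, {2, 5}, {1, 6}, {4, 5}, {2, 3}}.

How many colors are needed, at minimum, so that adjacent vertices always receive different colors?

2

2 and 5 are adjacent, so at least 2 colors are needed.
A valid assignment using 2 colors: 1=blue, 2=blue, 3=red, 4=blue, 5=red, 6=red. No two adjacent vertices share a color.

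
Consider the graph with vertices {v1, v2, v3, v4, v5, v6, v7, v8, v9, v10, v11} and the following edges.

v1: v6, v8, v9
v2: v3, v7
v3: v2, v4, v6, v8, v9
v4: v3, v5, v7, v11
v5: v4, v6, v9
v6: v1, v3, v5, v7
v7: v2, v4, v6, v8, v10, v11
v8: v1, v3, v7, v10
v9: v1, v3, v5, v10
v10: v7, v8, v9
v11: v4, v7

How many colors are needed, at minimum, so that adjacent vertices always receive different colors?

3

v7, v8, v10 are mutually adjacent, so at least 3 colors are needed.
3 colors suffice: v1=1, v2=2, v3=1, v4=2, v5=1, v6=2, v7=1, v8=2, v9=2, v10=3, v11=3. No two adjacent vertices share a color.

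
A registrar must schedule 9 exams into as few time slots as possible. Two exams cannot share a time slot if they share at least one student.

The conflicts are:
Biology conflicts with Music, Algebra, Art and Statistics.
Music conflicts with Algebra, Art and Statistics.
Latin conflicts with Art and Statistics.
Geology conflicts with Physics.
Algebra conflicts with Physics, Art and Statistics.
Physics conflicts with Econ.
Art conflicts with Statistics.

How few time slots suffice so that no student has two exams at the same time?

Biology, Music, Algebra, Art, Statistics are mutually in conflict, so at least 5 time slots are needed.
Using 5 time slots: Biology=4, Music=5, Latin=3, Geology=2, Algebra=3, Physics=1, Art=1, Statistics=2, Econ=2. Every pair that conflicts lands in different time slots.

5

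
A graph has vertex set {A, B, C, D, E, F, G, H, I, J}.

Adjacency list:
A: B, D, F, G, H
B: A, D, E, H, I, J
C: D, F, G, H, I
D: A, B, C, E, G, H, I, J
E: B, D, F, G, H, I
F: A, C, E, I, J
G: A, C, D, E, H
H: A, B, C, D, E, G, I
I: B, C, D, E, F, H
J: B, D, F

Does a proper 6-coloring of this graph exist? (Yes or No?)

The chromatic number is 5. B, D, E, H, I are pairwise adjacent (a clique of size 5), so at least 5 colors are needed.
One proper 5-coloring: A=5, B=4, C=4, D=1, E=5, F=1, G=3, H=2, I=3, J=2.
Since 6 ≥ 5, a proper 6-coloring certainly exists.

Yes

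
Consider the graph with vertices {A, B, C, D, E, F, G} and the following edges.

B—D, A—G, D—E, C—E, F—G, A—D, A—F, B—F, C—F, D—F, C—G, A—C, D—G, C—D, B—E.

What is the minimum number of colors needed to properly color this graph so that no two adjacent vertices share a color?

A, C, D, F, G form a clique, so at least 5 colors are needed.
5 colors suffice: color 1 → {D}; color 2 → {E, F}; color 3 → {B, C}; color 4 → {A}; color 5 → {G}. No two adjacent vertices share a color.

5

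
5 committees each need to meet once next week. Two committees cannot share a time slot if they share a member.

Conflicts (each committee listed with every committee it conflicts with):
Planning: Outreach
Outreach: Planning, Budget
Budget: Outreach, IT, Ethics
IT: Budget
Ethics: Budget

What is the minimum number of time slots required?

Planning and Outreach conflict, so at least 2 time slots are needed.
2 time slots suffice: time slot 1 → {Planning, Budget}; time slot 2 → {Outreach, IT, Ethics}. No two conflicting committees share a time slot.

2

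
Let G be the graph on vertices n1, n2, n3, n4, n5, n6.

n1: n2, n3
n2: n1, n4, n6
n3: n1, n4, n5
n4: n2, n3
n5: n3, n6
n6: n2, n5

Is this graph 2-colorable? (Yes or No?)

No

The cycle n6-n2-n4-n3-n5-n6 has odd length 5, so it cannot be 2-colored; at least 3 colors are needed.
So 2 colors are not enough.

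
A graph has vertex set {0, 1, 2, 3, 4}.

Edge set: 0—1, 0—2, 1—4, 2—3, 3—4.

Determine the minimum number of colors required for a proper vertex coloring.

The cycle 0-2-3-4-1-0 has odd length 5, so it cannot be 2-colored; at least 3 colors are needed.
3 colors suffice: color a → {1, 3}; color b → {2, 4}; color c → {0}. Every edge joins two different colors.

3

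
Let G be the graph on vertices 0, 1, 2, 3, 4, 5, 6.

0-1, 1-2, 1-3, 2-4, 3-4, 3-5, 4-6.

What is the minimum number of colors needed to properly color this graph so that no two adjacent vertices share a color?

2

3 and 4 are adjacent, so at least 2 colors are needed.
One proper 2-coloring: 0=blue, 1=red, 2=blue, 3=blue, 4=red, 5=red, 6=blue. Every edge joins two different colors.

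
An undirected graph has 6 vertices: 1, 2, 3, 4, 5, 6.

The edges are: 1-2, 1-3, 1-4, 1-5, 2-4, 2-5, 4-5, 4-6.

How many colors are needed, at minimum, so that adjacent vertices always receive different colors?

4

1, 2, 4, 5 are mutually adjacent (a clique of size 4), so at least 4 colors are needed.
One proper 4-coloring: 1=b, 2=c, 3=a, 4=a, 5=d, 6=b. Each edge has distinct colors on its endpoints.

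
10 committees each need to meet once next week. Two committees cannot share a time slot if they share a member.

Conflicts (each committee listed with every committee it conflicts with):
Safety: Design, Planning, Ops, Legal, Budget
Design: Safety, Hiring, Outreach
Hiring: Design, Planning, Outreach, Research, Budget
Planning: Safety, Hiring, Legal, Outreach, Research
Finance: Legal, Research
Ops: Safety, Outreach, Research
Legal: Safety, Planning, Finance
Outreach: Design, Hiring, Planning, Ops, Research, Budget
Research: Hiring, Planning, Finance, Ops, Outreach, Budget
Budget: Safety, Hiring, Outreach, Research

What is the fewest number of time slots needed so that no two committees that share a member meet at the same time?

4

Hiring, Planning, Outreach, Research are mutually in conflict, so at least 4 time slots are needed.
A valid assignment using 4 time slots: Safety=1, Design=2, Hiring=4, Planning=3, Finance=1, Ops=3, Legal=2, Outreach=1, Research=2, Budget=3. No two conflicting committees share a time slot.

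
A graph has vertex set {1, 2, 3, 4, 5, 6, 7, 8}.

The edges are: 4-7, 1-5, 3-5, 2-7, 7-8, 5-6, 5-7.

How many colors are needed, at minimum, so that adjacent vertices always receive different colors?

2 and 7 are adjacent, so at least 2 colors are needed.
One proper 2-coloring: 1=b, 2=a, 3=b, 4=a, 5=a, 6=b, 7=b, 8=a. Each edge has distinct colors on its endpoints.

2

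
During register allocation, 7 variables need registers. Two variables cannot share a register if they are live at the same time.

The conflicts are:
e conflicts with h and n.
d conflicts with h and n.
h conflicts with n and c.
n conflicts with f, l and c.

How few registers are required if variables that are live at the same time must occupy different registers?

d, h, n pairwise conflict, so at least 3 registers are needed.
3 registers suffice: register 1 → {n}; register 2 → {h, f, l}; register 3 → {e, d, c}. Each listed conflict is separated.

3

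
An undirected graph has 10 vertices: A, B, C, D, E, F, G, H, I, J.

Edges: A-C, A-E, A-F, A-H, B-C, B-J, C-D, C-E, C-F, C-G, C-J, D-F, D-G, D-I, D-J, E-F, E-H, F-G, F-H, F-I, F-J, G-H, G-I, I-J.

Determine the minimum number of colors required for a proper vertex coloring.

4

A, E, F, H are pairwise adjacent (a clique of size 4), so at least 4 colors are needed.
4 colors suffice: color red → {B, F}; color blue → {C, H, I}; color green → {A, D}; color yellow → {E, G, J}. Every edge joins two different colors.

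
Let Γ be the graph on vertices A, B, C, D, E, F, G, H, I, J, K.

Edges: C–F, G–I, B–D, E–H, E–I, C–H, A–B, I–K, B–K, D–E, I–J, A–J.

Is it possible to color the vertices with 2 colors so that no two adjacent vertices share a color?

No

The cycle K-I-E-D-B-K has odd length 5, so it cannot be 2-colored; at least 3 colors are needed.
So 2 colors are not enough.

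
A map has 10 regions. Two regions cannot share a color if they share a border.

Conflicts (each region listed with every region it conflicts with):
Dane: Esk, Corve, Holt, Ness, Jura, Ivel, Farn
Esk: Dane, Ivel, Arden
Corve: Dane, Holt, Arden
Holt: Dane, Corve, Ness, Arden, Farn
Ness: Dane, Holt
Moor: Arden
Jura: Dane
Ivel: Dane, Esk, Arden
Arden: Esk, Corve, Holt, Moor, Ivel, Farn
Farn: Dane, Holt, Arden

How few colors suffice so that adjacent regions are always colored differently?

Holt, Arden, Farn pairwise conflict, so at least 3 colors are needed.
3 colors suffice: color 1 → {Dane, Arden}; color 2 → {Holt, Moor, Jura, Ivel}; color 3 → {Esk, Corve, Ness, Farn}. Every pair that conflicts lands in different colors.

3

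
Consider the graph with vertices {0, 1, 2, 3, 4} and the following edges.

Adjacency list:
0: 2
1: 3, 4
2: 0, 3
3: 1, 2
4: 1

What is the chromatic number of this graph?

1 and 4 are adjacent, so at least 2 colors are needed.
2 colors suffice: color a → {0, 3, 4}; color b → {1, 2}. Each edge has distinct colors on its endpoints.

2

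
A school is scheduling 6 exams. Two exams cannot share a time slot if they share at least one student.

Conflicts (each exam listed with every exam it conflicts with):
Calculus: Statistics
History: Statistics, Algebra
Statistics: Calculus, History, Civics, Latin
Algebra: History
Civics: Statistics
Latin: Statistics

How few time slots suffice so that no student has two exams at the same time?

2

Statistics and Latin conflict, so at least 2 time slots are needed.
2 time slots suffice: Calculus=2, History=2, Statistics=1, Algebra=1, Civics=2, Latin=2. No two conflicting exams share a time slot.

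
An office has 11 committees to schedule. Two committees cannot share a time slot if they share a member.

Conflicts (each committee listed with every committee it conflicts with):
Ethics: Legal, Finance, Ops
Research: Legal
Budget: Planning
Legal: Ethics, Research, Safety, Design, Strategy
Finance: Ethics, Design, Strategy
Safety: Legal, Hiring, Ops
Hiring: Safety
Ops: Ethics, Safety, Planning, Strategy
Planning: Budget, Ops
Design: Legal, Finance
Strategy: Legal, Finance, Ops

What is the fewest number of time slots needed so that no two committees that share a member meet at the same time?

Legal and Safety conflict, so at least 2 time slots are needed.
2 time slots suffice: Ethics=2, Research=2, Budget=1, Legal=1, Finance=1, Safety=2, Hiring=1, Ops=1, Planning=2, Design=2, Strategy=2. Every pair that conflicts lands in different time slots.

2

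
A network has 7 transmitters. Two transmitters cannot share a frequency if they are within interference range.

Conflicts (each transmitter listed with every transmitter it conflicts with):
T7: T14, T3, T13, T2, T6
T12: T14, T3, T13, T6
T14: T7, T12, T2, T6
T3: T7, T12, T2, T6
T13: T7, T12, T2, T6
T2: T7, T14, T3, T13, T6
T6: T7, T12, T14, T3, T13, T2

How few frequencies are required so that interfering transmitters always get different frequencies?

4

T7, T13, T2, T6 all conflict with each other, so at least 4 frequencies are needed.
4 frequencies suffice: frequency 1 → {T6}; frequency 2 → {T7, T12}; frequency 3 → {T2}; frequency 4 → {T14, T3, T13}. Each listed conflict is separated.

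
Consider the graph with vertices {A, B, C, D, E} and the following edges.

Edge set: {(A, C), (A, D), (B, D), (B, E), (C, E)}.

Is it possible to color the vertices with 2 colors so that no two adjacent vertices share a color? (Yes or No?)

No

The cycle C-A-D-B-E-C has odd length 5, so it cannot be 2-colored; at least 3 colors are needed.
So 2 colors are not enough.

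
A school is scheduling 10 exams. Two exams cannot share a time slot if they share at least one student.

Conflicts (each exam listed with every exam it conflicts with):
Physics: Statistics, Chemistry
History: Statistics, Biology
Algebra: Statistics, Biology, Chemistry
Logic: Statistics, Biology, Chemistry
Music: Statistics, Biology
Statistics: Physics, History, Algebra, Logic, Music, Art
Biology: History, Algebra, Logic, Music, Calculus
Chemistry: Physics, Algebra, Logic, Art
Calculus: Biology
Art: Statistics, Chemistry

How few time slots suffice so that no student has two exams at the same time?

2

History and Biology conflict, so at least 2 time slots are needed.
2 time slots suffice: Physics=2, History=2, Algebra=2, Logic=2, Music=2, Statistics=1, Biology=1, Chemistry=1, Calculus=2, Art=2. Each listed conflict is separated.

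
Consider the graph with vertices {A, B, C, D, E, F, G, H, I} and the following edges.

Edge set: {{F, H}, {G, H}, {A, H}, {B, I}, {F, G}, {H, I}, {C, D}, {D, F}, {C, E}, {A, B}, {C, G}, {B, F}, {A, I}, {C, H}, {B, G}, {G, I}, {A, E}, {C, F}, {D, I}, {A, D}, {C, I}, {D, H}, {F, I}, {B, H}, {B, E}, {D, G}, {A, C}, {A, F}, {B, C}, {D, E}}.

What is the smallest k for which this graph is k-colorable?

6

B, C, F, G, H, I are mutually adjacent (a clique of size 6), so at least 6 colors are needed.
6 colors suffice: A=5, B=4, C=1, D=4, E=2, F=6, G=5, H=3, I=2. Each edge has distinct colors on its endpoints.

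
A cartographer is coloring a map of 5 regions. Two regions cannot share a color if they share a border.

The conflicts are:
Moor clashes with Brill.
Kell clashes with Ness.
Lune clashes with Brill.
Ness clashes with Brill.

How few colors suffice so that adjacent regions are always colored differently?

Ness and Brill conflict, so at least 2 colors are needed.
One proper 2-coloring: Moor=2, Kell=1, Lune=2, Ness=2, Brill=1. Every pair that conflicts lands in different colors.

2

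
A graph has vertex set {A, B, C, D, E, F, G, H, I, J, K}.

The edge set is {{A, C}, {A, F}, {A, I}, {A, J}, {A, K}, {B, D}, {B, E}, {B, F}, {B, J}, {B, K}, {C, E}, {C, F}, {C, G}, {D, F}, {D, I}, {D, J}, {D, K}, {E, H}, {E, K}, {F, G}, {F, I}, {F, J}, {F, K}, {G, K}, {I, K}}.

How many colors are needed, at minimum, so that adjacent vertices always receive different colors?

4

A, F, I, K form a clique, so at least 4 colors are needed.
4 colors suffice: color red → {E, F}; color blue → {C, H, J, K}; color green → {A, D, G}; color yellow → {B, I}. Every edge joins two different colors.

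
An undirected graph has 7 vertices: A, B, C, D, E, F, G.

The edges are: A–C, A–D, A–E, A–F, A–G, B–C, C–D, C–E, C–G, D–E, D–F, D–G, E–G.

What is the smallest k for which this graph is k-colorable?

A, C, D, E, G are mutually adjacent (a clique of size 5), so at least 5 colors are needed.
One proper 5-coloring: A=blue, B=red, C=green, D=red, E=yellow, F=green, G=purple. Each edge has distinct colors on its endpoints.

5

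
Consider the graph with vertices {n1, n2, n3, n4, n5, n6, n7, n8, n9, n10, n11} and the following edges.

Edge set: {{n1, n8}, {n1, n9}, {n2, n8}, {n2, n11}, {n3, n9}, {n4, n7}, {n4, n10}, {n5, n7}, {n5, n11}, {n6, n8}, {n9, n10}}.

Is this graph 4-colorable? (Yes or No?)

The chromatic number is 3. The cycle n11-n2-n8-n1-n9-n10-n4-n7-n5-n11 has odd length 9, so it cannot be 2-colored; at least 3 colors are needed.
A valid assignment using 3 colors: n1=B, n2=B, n3=B, n4=R, n5=R, n6=B, n7=B, n8=R, n9=R, n10=B, n11=G.
Since 4 ≥ 3, a proper 4-coloring certainly exists.

Yes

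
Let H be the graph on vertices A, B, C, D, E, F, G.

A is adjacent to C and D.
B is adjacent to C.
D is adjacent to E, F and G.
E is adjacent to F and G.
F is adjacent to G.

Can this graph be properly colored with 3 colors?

No

D, E, F, G form a clique, so at least 4 colors are needed.
So 3 colors are not enough.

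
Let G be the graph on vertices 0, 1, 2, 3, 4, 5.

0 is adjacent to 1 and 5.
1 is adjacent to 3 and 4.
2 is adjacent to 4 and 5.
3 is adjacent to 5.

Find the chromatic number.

3

The cycle 1-4-2-5-3-1 has odd length 5, so it cannot be 2-colored; at least 3 colors are needed.
3 colors suffice: 0=blue, 1=red, 2=blue, 3=blue, 4=green, 5=red. Every edge joins two different colors.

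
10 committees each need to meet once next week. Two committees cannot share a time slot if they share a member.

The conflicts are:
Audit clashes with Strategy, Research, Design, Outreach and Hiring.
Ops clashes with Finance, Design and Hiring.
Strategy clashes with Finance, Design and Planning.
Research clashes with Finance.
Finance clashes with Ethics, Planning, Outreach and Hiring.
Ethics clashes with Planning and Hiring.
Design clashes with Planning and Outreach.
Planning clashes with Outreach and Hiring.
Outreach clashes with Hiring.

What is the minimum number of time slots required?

4

Finance, Planning, Outreach, Hiring pairwise conflict, so at least 4 time slots are needed.
Using 4 time slots: Audit=3, Ops=3, Strategy=2, Research=2, Finance=1, Ethics=4, Design=1, Planning=3, Outreach=4, Hiring=2. No two conflicting committees share a time slot.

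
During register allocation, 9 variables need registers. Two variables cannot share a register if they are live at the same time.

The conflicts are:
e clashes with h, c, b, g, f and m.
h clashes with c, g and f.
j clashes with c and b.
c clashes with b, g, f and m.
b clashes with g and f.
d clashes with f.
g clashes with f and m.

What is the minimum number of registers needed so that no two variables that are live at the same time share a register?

e, h, c, g, f all conflict with each other, so at least 5 registers are needed.
5 registers suffice: e=3, h=5, j=2, c=1, b=5, d=1, g=4, f=2, m=2. Every pair that conflicts lands in different registers.

5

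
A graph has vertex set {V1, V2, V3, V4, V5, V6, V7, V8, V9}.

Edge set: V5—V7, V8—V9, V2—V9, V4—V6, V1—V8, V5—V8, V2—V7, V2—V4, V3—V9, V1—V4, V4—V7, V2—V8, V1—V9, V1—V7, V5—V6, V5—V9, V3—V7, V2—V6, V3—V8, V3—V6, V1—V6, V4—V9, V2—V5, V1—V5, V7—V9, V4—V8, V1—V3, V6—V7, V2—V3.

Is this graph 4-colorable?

Yes

The chromatic number is 4. V2, V5, V7, V9 are mutually adjacent (a clique of size 4), so at least 4 colors are needed.
4 colors suffice: color R → {V7, V8}; color B → {V1, V2}; color G → {V6, V9}; color Y → {V3, V4, V5}.
That is already a proper 4-coloring.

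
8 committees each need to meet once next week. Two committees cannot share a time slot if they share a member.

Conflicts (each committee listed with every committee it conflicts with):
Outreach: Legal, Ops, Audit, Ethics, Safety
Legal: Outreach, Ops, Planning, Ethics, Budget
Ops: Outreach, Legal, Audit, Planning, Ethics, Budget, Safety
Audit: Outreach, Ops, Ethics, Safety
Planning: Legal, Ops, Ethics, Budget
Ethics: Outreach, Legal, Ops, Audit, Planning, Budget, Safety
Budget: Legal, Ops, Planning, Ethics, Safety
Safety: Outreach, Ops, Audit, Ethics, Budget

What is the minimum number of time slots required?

Outreach, Ops, Audit, Ethics, Safety pairwise conflict, so at least 5 time slots are needed.
A valid assignment using 5 time slots: Outreach=3, Legal=4, Ops=1, Audit=5, Planning=5, Ethics=2, Budget=3, Safety=4. Each listed conflict is separated.

5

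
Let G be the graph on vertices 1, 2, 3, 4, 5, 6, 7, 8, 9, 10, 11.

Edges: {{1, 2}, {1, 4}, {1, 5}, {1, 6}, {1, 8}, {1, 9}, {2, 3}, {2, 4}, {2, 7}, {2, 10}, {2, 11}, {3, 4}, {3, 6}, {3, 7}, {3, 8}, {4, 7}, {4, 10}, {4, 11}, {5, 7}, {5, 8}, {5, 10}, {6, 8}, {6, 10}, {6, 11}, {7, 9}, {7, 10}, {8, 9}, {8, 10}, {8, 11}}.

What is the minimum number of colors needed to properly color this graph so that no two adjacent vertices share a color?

4

2, 4, 7, 10 are mutually adjacent (a clique of size 4), so at least 4 colors are needed.
4 colors suffice: color red → {7, 8}; color blue → {1, 3, 10, 11}; color green → {2, 5, 6, 9}; color yellow → {4}. Each edge has distinct colors on its endpoints.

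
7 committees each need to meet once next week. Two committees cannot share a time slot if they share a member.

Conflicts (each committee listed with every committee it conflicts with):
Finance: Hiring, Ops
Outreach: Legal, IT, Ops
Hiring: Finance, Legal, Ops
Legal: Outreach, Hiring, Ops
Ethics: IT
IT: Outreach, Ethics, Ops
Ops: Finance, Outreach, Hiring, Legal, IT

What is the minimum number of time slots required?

Hiring, Legal, Ops are mutually in conflict, so at least 3 time slots are needed.
A valid assignment using 3 time slots: Finance=2, Outreach=3, Hiring=3, Legal=2, Ethics=1, IT=2, Ops=1. Every pair that conflicts lands in different time slots.

3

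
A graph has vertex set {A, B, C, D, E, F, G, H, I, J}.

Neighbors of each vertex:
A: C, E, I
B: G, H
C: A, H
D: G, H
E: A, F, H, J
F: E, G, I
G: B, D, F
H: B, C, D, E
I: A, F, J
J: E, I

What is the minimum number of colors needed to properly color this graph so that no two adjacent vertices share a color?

The cycle G-B-H-E-F-G has odd length 5, so it cannot be 2-colored; at least 3 colors are needed.
3 colors suffice: color red → {A, G, H, J}; color blue → {B, C, D, E, I}; color green → {F}. Each edge has distinct colors on its endpoints.

3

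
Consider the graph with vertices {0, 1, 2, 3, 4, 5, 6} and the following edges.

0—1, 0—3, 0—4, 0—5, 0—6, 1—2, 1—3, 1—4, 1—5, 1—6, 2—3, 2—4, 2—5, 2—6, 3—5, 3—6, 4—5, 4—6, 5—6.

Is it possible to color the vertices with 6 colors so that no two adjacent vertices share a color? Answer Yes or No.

The chromatic number is 5. 0, 1, 4, 5, 6 form a clique, so at least 5 colors are needed.
One proper 5-coloring: 0=purple, 1=green, 2=purple, 3=yellow, 4=yellow, 5=red, 6=blue.
Since 6 ≥ 5, a proper 6-coloring certainly exists.

Yes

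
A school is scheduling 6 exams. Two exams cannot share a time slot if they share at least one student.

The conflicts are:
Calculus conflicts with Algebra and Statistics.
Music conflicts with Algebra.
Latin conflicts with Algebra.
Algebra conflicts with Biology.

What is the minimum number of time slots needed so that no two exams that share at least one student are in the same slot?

Latin and Algebra conflict, so at least 2 time slots are needed.
2 time slots suffice: Calculus=2, Music=2, Latin=2, Algebra=1, Statistics=1, Biology=2. No two conflicting exams share a time slot.

2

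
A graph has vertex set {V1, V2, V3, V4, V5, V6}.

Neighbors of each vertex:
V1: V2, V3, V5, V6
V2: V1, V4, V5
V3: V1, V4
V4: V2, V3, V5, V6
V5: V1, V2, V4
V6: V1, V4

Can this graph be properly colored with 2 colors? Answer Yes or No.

No

V1, V2, V5 are mutually adjacent, so at least 3 colors are needed.
So 2 colors are not enough.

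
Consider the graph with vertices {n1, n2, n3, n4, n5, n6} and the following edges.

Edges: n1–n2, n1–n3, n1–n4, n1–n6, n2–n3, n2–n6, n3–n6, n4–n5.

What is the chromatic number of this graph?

n1, n2, n3, n6 are pairwise adjacent (a clique of size 4), so at least 4 colors are needed.
One proper 4-coloring: n1=1, n2=3, n3=2, n4=2, n5=1, n6=4. No two adjacent vertices share a color.

4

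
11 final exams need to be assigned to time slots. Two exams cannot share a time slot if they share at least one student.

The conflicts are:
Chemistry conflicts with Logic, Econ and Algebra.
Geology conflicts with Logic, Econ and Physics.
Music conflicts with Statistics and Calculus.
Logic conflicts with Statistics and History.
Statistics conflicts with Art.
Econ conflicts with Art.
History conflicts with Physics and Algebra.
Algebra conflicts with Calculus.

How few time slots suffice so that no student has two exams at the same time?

The cycle Chemistry-Logic-Statistics-Art-Econ-Chemistry has odd length 5, so it cannot be 2-colored; at least 3 time slots are needed.
3 time slots suffice: time slot 1 → {Music, Logic, Econ, Physics, Algebra}; time slot 2 → {Chemistry, Geology, Statistics, History, Calculus}; time slot 3 → {Art}. No two conflicting exams share a time slot.

3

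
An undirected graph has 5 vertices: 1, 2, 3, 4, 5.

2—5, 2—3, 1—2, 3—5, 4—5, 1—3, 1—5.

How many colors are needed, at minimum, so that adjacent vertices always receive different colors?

4

1, 2, 3, 5 are mutually adjacent (a clique of size 4), so at least 4 colors are needed.
4 colors suffice: color a → {5}; color b → {3, 4}; color c → {2}; color d → {1}. Each edge has distinct colors on its endpoints.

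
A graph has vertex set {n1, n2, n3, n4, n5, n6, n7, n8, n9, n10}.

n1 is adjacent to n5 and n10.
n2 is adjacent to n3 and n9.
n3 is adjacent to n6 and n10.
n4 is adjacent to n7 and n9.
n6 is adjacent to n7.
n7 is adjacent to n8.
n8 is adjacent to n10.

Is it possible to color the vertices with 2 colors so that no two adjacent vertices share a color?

The cycle n3-n10-n8-n7-n6-n3 has odd length 5, so it cannot be 2-colored; at least 3 colors are needed.
So 2 colors are not enough.

No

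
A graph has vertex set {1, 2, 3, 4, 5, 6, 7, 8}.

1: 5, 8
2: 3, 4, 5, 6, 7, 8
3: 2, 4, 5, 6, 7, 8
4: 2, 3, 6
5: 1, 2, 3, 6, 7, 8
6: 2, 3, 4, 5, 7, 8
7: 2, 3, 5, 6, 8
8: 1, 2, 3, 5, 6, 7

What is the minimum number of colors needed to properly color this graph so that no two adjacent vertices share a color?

6

2, 3, 5, 6, 7, 8 form a clique, so at least 6 colors are needed.
6 colors suffice: color a → {4, 8}; color b → {1, 2}; color c → {6}; color d → {5}; color e → {3}; color f → {7}. Every edge joins two different colors.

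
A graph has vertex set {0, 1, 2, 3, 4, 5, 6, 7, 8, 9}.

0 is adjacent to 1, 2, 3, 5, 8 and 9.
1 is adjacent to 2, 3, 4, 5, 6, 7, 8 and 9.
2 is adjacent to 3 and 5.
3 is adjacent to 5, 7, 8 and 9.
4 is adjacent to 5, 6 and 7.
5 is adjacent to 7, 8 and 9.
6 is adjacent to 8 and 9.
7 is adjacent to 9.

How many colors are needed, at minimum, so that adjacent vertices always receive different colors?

5

0, 1, 2, 3, 5 are mutually adjacent (a clique of size 5), so at least 5 colors are needed.
5 colors suffice: color red → {1}; color blue → {5, 6}; color green → {3, 4}; color yellow → {0, 7}; color purple → {2, 8, 9}. No two adjacent vertices share a color.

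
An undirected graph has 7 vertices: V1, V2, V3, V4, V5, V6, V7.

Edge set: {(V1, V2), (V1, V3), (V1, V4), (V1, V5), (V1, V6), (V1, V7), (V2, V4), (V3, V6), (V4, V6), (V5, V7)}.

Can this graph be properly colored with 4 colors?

The chromatic number is 3. V1, V3, V6 are mutually adjacent, so at least 3 colors are needed.
A valid assignment using 3 colors: V1=1, V2=2, V3=3, V4=3, V5=2, V6=2, V7=3.
Since 4 ≥ 3, a proper 4-coloring certainly exists.

Yes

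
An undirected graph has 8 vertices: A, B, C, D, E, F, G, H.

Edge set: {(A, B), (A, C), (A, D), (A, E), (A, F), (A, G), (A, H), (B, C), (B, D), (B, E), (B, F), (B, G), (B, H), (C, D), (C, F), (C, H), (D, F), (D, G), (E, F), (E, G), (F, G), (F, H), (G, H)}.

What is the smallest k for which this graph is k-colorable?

5

A, B, C, F, H are mutually adjacent (a clique of size 5), so at least 5 colors are needed.
A valid assignment using 5 colors: A=2, B=1, C=4, D=5, E=5, F=3, G=4, H=5. Every edge joins two different colors.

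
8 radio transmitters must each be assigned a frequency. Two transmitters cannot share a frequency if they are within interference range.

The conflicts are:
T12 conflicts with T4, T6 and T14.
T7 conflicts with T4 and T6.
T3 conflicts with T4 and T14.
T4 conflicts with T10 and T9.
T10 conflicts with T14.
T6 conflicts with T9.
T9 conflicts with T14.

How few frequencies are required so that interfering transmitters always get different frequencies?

T6 and T9 conflict, so at least 2 frequencies are needed.
A valid assignment using 2 frequencies: T12=2, T7=2, T3=2, T4=1, T10=2, T6=1, T9=2, T14=1. No two conflicting transmitters share a frequency.

2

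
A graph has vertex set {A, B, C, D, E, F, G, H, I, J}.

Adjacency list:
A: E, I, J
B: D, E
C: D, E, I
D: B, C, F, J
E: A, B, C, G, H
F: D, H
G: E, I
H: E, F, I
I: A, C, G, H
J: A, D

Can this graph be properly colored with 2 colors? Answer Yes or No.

The cycle D-C-I-A-J-D has odd length 5, so it cannot be 2-colored; at least 3 colors are needed.
So 2 colors are not enough.

No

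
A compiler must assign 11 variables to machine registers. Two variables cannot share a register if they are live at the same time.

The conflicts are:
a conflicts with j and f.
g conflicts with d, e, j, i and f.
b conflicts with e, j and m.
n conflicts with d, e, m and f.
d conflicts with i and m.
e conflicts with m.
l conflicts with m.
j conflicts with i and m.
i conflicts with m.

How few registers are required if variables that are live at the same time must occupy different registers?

g, d, i all conflict with each other, so at least 3 registers are needed.
Using 3 registers: a=1, g=1, b=3, n=3, d=2, e=2, l=2, j=2, i=3, m=1, f=2. Every pair that conflicts lands in different registers.

3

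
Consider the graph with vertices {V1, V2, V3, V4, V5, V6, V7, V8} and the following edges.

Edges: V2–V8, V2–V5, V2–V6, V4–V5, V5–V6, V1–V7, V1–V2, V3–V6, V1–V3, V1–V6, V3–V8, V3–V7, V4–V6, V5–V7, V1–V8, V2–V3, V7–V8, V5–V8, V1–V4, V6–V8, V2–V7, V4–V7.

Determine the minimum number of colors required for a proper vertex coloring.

5

V1, V2, V3, V7, V8 form a clique, so at least 5 colors are needed.
5 colors suffice: V1=yellow, V2=green, V3=purple, V4=red, V5=yellow, V6=blue, V7=blue, V8=red. Every edge joins two different colors.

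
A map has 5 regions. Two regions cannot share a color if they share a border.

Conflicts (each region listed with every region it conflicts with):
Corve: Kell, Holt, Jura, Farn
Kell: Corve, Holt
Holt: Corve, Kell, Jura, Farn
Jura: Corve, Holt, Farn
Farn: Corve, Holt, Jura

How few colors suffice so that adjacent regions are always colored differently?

4

Corve, Holt, Jura, Farn all conflict with each other, so at least 4 colors are needed.
4 colors suffice: color 1 → {Corve}; color 2 → {Holt}; color 3 → {Kell, Jura}; color 4 → {Farn}. No two conflicting regions share a color.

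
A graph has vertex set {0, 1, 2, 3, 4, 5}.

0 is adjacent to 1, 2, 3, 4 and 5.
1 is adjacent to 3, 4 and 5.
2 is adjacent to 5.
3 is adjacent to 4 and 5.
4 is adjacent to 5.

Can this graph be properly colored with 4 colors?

0, 1, 3, 4, 5 are pairwise adjacent (a clique of size 5), so at least 5 colors are needed.
So 4 colors are not enough.

No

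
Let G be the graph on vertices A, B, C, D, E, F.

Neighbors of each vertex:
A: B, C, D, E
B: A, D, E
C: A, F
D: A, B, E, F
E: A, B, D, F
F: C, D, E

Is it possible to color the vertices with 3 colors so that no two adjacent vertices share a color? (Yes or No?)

A, B, D, E are mutually adjacent (a clique of size 4), so at least 4 colors are needed.
So 3 colors are not enough.

No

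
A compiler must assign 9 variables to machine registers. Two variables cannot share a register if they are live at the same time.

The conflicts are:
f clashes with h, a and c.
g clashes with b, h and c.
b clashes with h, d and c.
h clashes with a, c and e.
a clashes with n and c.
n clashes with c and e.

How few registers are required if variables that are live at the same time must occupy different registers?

f, h, a, c are mutually in conflict, so at least 4 registers are needed.
4 registers suffice: register 1 → {h, n, d}; register 2 → {c, e}; register 3 → {b, a}; register 4 → {f, g}. No two conflicting variables share a register.

4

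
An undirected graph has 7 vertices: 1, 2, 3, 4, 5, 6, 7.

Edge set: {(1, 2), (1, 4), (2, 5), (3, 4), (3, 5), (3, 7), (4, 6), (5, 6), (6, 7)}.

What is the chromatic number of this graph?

3

The cycle 4-3-5-2-1-4 has odd length 5, so it cannot be 2-colored; at least 3 colors are needed.
3 colors suffice: color red → {4, 5, 7}; color blue → {2, 3, 6}; color green → {1}. No two adjacent vertices share a color.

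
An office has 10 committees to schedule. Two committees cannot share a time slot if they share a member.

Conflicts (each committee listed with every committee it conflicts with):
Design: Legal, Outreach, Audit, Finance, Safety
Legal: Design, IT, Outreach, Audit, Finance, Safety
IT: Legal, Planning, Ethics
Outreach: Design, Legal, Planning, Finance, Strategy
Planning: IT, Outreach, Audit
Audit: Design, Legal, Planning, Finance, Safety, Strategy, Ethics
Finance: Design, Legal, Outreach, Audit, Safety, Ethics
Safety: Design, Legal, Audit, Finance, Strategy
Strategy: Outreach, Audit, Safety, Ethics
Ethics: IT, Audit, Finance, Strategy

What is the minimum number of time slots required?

5

Design, Legal, Audit, Finance, Safety pairwise conflict, so at least 5 time slots are needed.
5 time slots suffice: time slot 1 → {IT, Outreach, Audit}; time slot 2 → {Legal, Planning, Strategy}; time slot 3 → {Finance}; time slot 4 → {Design, Ethics}; time slot 5 → {Safety}. No two conflicting committees share a time slot.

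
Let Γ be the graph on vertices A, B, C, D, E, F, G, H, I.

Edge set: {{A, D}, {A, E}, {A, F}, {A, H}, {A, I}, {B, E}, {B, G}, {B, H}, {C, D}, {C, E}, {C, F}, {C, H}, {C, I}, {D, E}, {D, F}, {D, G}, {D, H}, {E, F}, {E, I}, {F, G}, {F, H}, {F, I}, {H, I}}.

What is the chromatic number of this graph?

4

A, D, F, H form a clique, so at least 4 colors are needed.
4 colors suffice: color 1 → {B, F}; color 2 → {D, I}; color 3 → {E, G, H}; color 4 → {A, C}. Every edge joins two different colors.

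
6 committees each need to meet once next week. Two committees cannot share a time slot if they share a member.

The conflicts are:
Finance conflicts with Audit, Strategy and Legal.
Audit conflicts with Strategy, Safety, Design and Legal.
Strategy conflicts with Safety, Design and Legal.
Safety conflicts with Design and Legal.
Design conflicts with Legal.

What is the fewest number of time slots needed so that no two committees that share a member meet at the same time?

5

Audit, Strategy, Safety, Design, Legal pairwise conflict, so at least 5 time slots are needed.
5 time slots suffice: time slot 1 → {Audit}; time slot 2 → {Strategy}; time slot 3 → {Legal}; time slot 4 → {Finance, Safety}; time slot 5 → {Design}. Every pair that conflicts lands in different time slots.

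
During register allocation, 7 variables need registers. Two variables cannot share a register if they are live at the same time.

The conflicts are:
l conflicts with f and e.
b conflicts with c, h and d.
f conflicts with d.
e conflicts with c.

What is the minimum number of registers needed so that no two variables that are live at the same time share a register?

l and e conflict, so at least 2 registers are needed.
Using 2 registers: l=2, b=1, f=1, e=1, c=2, h=2, d=2. Each listed conflict is separated.

2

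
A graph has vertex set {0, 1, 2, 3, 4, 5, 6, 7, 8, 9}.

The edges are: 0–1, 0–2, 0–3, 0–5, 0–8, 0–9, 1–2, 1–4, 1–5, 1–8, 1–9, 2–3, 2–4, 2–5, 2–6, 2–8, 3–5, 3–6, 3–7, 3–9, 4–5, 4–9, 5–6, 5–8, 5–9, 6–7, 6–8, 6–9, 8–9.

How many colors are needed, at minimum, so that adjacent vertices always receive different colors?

0, 1, 2, 5, 8 are mutually adjacent (a clique of size 5), so at least 5 colors are needed.
A valid assignment using 5 colors: 0=c, 1=e, 2=b, 3=d, 4=c, 5=a, 6=c, 7=a, 8=d, 9=b. No two adjacent vertices share a color.

5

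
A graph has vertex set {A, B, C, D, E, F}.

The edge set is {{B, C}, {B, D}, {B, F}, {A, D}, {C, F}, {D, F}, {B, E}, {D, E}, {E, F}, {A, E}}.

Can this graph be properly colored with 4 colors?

Yes

The chromatic number is 4. B, D, E, F form a clique, so at least 4 colors are needed.
4 colors suffice: color red → {A, F}; color blue → {C, D}; color green → {B}; color yellow → {E}.
That is already a proper 4-coloring.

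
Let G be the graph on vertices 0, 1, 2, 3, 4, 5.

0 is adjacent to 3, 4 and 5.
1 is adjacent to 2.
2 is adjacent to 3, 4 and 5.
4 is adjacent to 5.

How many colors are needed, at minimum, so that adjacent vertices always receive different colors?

3

2, 4, 5 are pairwise adjacent, so at least 3 colors are needed.
A valid assignment using 3 colors: 0=a, 1=b, 2=a, 3=b, 4=b, 5=c. Each edge has distinct colors on its endpoints.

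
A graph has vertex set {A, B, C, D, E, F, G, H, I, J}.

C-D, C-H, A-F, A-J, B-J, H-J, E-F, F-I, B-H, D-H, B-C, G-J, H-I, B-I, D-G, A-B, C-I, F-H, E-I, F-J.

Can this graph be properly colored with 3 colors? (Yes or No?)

No

B, C, H, I form a clique, so at least 4 colors are needed.
So 3 colors are not enough.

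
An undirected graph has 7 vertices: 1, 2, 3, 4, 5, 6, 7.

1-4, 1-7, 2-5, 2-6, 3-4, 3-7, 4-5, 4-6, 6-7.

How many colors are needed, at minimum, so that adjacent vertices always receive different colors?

3 and 7 are adjacent, so at least 2 colors are needed.
One proper 2-coloring: 1=b, 2=a, 3=b, 4=a, 5=b, 6=b, 7=a. Each edge has distinct colors on its endpoints.

2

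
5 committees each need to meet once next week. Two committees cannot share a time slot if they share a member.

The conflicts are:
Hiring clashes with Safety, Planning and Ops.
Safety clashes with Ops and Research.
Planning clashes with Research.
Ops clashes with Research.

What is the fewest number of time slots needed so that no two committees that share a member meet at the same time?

3

Hiring, Safety, Ops are mutually in conflict, so at least 3 time slots are needed.
3 time slots suffice: time slot 1 → {Hiring, Research}; time slot 2 → {Safety, Planning}; time slot 3 → {Ops}. Each listed conflict is separated.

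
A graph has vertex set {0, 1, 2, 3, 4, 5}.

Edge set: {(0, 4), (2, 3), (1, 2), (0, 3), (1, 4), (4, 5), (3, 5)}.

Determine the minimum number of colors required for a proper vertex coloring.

3

The cycle 1-4-5-3-2-1 has odd length 5, so it cannot be 2-colored; at least 3 colors are needed.
3 colors suffice: color red → {3, 4}; color blue → {0, 2, 5}; color green → {1}. Each edge has distinct colors on its endpoints.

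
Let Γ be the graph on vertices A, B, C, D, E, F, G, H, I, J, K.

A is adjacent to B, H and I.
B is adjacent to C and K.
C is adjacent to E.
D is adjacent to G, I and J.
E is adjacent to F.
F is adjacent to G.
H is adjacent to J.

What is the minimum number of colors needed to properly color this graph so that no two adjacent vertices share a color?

The cycle J-H-A-I-D-J has odd length 5, so it cannot be 2-colored; at least 3 colors are needed.
One proper 3-coloring: A=2, B=1, C=2, D=1, E=1, F=3, G=2, H=1, I=3, J=2, K=2. Each edge has distinct colors on its endpoints.

3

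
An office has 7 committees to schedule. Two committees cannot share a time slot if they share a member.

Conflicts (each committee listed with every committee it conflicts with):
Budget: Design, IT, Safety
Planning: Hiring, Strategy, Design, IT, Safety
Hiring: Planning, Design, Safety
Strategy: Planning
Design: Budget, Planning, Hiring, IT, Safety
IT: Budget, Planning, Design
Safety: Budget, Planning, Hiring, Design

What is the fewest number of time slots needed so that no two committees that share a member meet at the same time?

Planning, Hiring, Design, Safety all conflict with each other, so at least 4 time slots are needed.
4 time slots suffice: Budget=1, Planning=1, Hiring=4, Strategy=2, Design=2, IT=3, Safety=3. Each listed conflict is separated.

4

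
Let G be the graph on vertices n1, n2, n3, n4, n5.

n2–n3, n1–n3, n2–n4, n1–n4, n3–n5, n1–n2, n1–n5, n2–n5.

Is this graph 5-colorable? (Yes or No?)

The chromatic number is 4. n1, n2, n3, n5 are pairwise adjacent (a clique of size 4), so at least 4 colors are needed.
4 colors suffice: color red → {n2}; color blue → {n1}; color green → {n3, n4}; color yellow → {n5}.
Since 5 ≥ 4, a proper 5-coloring certainly exists.

Yes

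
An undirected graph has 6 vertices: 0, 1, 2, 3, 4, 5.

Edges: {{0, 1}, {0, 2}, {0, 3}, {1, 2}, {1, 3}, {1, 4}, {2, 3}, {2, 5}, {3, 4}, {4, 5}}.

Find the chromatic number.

4

0, 1, 2, 3 form a clique, so at least 4 colors are needed.
4 colors suffice: color a → {3, 5}; color b → {1}; color c → {2, 4}; color d → {0}. Each edge has distinct colors on its endpoints.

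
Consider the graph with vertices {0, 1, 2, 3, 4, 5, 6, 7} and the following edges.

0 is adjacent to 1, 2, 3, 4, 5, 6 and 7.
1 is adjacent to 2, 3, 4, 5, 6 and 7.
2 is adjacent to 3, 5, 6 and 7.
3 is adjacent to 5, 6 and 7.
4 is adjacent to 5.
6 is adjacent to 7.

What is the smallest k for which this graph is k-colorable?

0, 1, 2, 3, 6, 7 form a clique, so at least 6 colors are needed.
6 colors suffice: color red → {0}; color blue → {1}; color green → {3, 4}; color yellow → {2}; color purple → {5, 7}; color orange → {6}. No two adjacent vertices share a color.

6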